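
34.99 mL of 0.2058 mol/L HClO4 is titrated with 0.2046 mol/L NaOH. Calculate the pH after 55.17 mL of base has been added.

n(acid) = 0.2058 x 0.03499 = 0.007201 mol; n(NaOH) added = 0.2046 x 0.05517 = 0.01129 mol.
Base is in excess by 0.01129 - 0.007201 = 0.004087 mol in a total volume of 0.09016 L.
[OH^-] = 0.004087/0.09016 = 0.04533 M, so pOH = 1.34 and pH = 14.00 - 1.34 = 12.66.

12.66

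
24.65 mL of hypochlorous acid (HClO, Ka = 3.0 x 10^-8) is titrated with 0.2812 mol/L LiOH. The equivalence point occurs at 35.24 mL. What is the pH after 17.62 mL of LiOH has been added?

17.62 mL is exactly half the equivalence volume (35.24/2), i.e. the half-equivalence point.
There, n(HA) = n(A^-), so pH = pKa = -log(3.0 x 10^-8) = 7.52.

7.52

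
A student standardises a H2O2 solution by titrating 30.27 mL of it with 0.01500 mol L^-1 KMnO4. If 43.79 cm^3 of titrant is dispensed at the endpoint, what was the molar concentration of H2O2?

0.0542 M

n(KMnO4) = 0.01500 x 0.04379 = 0.0006568 mol.
From the balanced equation, 2 mol KMnO4 reacts with 5 mol H2O2, so n(H2O2) = 0.0006568 x 5/2 = 0.001642 mol.
[H2O2] = 0.001642 / 0.03027 L = 0.0542 M.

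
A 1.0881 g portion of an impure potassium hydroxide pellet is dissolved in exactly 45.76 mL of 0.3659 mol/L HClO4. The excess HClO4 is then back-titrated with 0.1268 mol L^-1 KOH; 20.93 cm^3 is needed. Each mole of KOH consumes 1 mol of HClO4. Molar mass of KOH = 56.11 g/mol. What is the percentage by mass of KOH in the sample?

72.7%

Total n(HClO4) added = 0.3659 x 0.04576 = 0.01674 mol.
n(KOH) used = 0.1268 x 0.02093 = 0.002654 mol, which equals the excess n(HClO4).
So n(HClO4) consumed by the sample = 0.01674 - 0.002654 = 0.01409 mol.
n(KOH) = 0.01409 / 1 = 0.01409 mol.
mass KOH = 0.01409 x 56.11 = 0.7906 g, so %KOH = 0.7906/1.0881 x 100 = 72.7%.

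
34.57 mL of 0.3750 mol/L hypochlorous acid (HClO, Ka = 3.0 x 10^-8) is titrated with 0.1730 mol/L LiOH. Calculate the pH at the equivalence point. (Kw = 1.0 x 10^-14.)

n(HClO) = 0.3750 x 0.03457 = 0.01296 mol; V(LiOH) at equivalence = 0.01296/0.1730 = 0.07493 L.
At equivalence all the acid is converted to ClO-; total volume = 0.03457 + 0.07493 = 0.1095 L, so [ClO-] = 0.01296/0.1095 = 0.1184 M.
Kb = Kw/Ka = 1.0e-14 / 3.0 x 10^-8 = 3.33e-7.
[OH^-] = sqrt(Kb x [ClO-]) = sqrt(3.33e-7 x 0.1184) = 0.000199 M.
pOH = 3.70, so pH = 14.00 - 3.70 = 10.30.

10.30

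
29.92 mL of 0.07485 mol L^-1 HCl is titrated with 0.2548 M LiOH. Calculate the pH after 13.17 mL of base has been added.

n(acid) = 0.07485 x 0.02992 = 0.002240 mol; n(LiOH) added = 0.2548 x 0.01317 = 0.003356 mol.
Base is in excess by 0.003356 - 0.002240 = 0.001116 mol in a total volume of 0.04309 L.
[OH^-] = 0.001116/0.04309 = 0.02590 M, so pOH = 1.59 and pH = 14.00 - 1.59 = 12.41.

12.41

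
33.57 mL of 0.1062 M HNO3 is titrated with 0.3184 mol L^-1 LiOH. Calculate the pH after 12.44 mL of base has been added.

n(acid) = 0.1062 x 0.03357 = 0.003565 mol; n(LiOH) added = 0.3184 x 0.01244 = 0.003961 mol.
Base is in excess by 0.003961 - 0.003565 = 0.0003958 mol in a total volume of 0.04601 L.
[OH^-] = 0.0003958/0.04601 = 0.008602 M, so pOH = 2.07 and pH = 14.00 - 2.07 = 11.93.

11.93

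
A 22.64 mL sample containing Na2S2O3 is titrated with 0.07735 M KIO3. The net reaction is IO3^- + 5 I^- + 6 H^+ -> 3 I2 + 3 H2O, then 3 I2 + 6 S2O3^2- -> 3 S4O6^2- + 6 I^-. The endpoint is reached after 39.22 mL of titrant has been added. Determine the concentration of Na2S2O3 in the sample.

0.804 M

n(KIO3) = 0.07735 x 0.03922 = 0.003034 mol.
From the balanced equation, 1 mol KIO3 reacts with 6 mol Na2S2O3, so n(Na2S2O3) = 0.003034 x 6/1 = 0.01820 mol.
[Na2S2O3] = 0.01820 / 0.02264 L = 0.804 M.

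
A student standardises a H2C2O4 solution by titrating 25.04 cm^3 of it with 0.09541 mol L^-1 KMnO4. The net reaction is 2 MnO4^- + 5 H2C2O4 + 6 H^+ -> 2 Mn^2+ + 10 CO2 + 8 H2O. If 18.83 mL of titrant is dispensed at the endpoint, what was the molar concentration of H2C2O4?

n(KMnO4) = 0.09541 x 0.01883 = 0.001797 mol.
From the balanced equation, 2 mol KMnO4 reacts with 5 mol H2C2O4, so n(H2C2O4) = 0.001797 x 5/2 = 0.004491 mol.
[H2C2O4] = 0.004491 / 0.02504 L = 0.179 M.

0.179 M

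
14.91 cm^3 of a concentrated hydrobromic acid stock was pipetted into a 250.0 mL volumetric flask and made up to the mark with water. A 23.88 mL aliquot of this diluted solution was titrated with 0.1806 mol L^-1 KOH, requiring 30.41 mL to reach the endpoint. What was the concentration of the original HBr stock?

3.86 M

n(KOH) = 0.1806 x 0.03041 = 0.005492 mol.
n(HBr) in the aliquot = 0.005492 mol.
[diluted HBr] = 0.005492 / 0.02388 = 0.2300 M.
Dilution factor = 250.0/14.91 = 16.77, so [stock] = 0.2300 x 16.77 = 3.86 M.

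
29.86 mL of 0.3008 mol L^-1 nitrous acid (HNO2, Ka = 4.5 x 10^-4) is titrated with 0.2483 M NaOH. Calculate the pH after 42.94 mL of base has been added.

n(acid) = 0.3008 x 0.02986 = 0.008982 mol; n(NaOH) added = 0.2483 x 0.04294 = 0.01066 mol.
Base is in excess by 0.01066 - 0.008982 = 0.001680 mol in a total volume of 0.07280 L.
[OH^-] = 0.001680/0.07280 = 0.02308 M, so pOH = 1.64 and pH = 14.00 - 1.64 = 12.36.

12.36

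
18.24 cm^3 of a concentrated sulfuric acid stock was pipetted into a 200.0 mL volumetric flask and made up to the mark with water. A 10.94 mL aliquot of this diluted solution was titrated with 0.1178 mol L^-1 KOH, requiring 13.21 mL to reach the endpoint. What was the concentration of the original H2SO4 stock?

0.780 M

n(KOH) = 0.1178 x 0.01321 = 0.001556 mol.
n(H2SO4) in the aliquot = 0.001556 x 1/2 = 0.0007781 mol.
[diluted H2SO4] = 0.0007781 / 0.01094 = 0.07112 M.
Dilution factor = 200.0/18.24 = 10.96, so [stock] = 0.07112 x 10.96 = 0.780 M.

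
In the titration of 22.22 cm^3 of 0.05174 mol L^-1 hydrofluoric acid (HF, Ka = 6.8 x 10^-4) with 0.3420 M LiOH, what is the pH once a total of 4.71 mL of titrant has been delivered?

12.23

n(acid) = 0.05174 x 0.02222 = 0.001150 mol; n(LiOH) added = 0.3420 x 0.004710 = 0.001611 mol.
Base is in excess by 0.001611 - 0.001150 = 0.0004612 mol in a total volume of 0.02693 L.
[OH^-] = 0.0004612/0.02693 = 0.01712 M, so pOH = 1.77 and pH = 14.00 - 1.77 = 12.23.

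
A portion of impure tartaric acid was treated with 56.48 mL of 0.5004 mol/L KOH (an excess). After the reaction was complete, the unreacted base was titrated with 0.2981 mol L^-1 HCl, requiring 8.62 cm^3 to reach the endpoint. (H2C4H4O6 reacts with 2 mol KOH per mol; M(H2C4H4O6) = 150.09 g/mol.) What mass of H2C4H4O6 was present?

1.93 g

Total n(KOH) added = 0.5004 x 0.05648 = 0.02826 mol.
n(HCl) used = 0.2981 x 0.008620 = 0.002570 mol, which equals the excess n(KOH).
So n(KOH) consumed by the sample = 0.02826 - 0.002570 = 0.02569 mol.
n(H2C4H4O6) = 0.02569 / 2 = 0.01285 mol.
mass = 0.01285 mol x 150.09 g/mol = 1.93 g.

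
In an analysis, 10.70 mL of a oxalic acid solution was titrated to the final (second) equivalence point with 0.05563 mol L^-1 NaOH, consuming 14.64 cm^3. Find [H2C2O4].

0.0381 M

n(NaOH) = 0.05563 x 0.01464 = 0.0008144 mol.
At the final (second) equivalence point, 2 mol OH^- react per mol H2C2O4, so n(H2C2O4) = 0.0008144 / 2 = 0.0004072 mol.
[H2C2O4] = 0.0004072 / 0.01070 L = 0.0381 M.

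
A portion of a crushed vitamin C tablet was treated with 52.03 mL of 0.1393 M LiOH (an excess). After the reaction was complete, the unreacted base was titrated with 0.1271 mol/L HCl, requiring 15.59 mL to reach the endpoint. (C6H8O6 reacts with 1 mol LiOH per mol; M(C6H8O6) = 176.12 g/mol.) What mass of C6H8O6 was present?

Total n(LiOH) added = 0.1393 x 0.05203 = 0.007248 mol.
n(HCl) used = 0.1271 x 0.01559 = 0.001981 mol, which equals the excess n(LiOH).
So n(LiOH) consumed by the sample = 0.007248 - 0.001981 = 0.005266 mol.
n(C6H8O6) = 0.005266 / 1 = 0.005266 mol.
mass = 0.005266 mol x 176.12 g/mol = 0.927 g.

0.927 g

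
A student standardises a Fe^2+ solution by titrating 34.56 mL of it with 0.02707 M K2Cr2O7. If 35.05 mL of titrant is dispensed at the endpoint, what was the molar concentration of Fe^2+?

0.165 M

n(K2Cr2O7) = 0.02707 x 0.03505 = 0.0009488 mol.
From the balanced equation, 1 mol K2Cr2O7 reacts with 6 mol Fe^2+, so n(Fe^2+) = 0.0009488 x 6/1 = 0.005693 mol.
[Fe^2+] = 0.005693 / 0.03456 L = 0.165 M.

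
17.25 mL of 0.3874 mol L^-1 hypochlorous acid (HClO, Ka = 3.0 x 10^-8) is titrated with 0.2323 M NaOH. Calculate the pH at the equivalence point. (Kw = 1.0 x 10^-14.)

10.34

n(HClO) = 0.3874 x 0.01725 = 0.006683 mol; V(NaOH) at equivalence = 0.006683/0.2323 = 0.02877 L.
At equivalence all the acid is converted to ClO-; total volume = 0.01725 + 0.02877 = 0.04602 L, so [ClO-] = 0.006683/0.04602 = 0.1452 M.
Kb = Kw/Ka = 1.0e-14 / 3.0 x 10^-8 = 3.33e-7.
[OH^-] = sqrt(Kb x [ClO-]) = sqrt(3.33e-7 x 0.1452) = 0.000220 M.
pOH = 3.66, so pH = 14.00 - 3.66 = 10.34.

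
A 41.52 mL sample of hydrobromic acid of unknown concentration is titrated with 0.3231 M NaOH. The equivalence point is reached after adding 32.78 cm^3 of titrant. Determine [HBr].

0.255 M

n(NaOH) delivered = 0.3231 x 0.03278 = 0.01059 mol.
For a 1:1 reaction, n(HBr) = 0.01059 mol.
[HBr] = 0.01059 mol / 0.04152 L = 0.255 M.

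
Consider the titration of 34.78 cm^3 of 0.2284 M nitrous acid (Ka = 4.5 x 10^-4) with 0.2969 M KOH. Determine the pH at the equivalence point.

n(HNO2) = 0.2284 x 0.03478 = 0.007944 mol; V(KOH) at equivalence = 0.007944/0.2969 = 0.02676 L.
At equivalence all the acid is converted to NO2-; total volume = 0.03478 + 0.02676 = 0.06154 L, so [NO2-] = 0.007944/0.06154 = 0.1291 M.
Kb = Kw/Ka = 1.0e-14 / 4.5 x 10^-4 = 2.22e-11.
[OH^-] = sqrt(Kb x [NO2-]) = sqrt(2.22e-11 x 0.1291) = 1.69e-6 M.
pOH = 5.77, so pH = 14.00 - 5.77 = 8.23.

8.23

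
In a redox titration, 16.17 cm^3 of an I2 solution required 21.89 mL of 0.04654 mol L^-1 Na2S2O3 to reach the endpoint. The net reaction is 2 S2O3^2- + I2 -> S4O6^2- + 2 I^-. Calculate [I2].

n(Na2S2O3) = 0.04654 x 0.02189 = 0.001019 mol.
From the balanced equation, 2 mol Na2S2O3 reacts with 1 mol I2, so n(I2) = 0.001019 x 1/2 = 0.0005094 mol.
[I2] = 0.0005094 / 0.01617 L = 0.0315 M.

0.0315 M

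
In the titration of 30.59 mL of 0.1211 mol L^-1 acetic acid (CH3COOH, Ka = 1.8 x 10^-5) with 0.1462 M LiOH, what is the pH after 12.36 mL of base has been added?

4.72

Initial n(CH3COOH) = 0.1211 x 0.03059 = 0.003704 mol.
n(LiOH) added = 0.1462 x 0.01236 = 0.001807 mol, converting that many moles of CH3COOH to CH3COO-.
Remaining n(CH3COOH) = 0.001897 mol; n(CH3COO-) = 0.001807 mol.
By Henderson-Hasselbalch, pH = pKa + log([A^-]/[HA]) = 4.74 + log(0.001807/0.001897) = 4.74 + (-0.02) = 4.72.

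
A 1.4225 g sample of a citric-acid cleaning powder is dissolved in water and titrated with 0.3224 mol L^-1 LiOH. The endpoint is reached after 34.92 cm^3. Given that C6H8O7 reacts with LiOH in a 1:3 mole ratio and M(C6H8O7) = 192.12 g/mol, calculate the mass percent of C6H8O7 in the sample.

50.7%

n(LiOH) = 0.3224 x 0.03492 = 0.01126 mol.
n(C6H8O7) = 0.01126 / 3 = 0.003753 mol.
mass of C6H8O7 = 0.003753 x 192.12 = 0.7210 g.
% purity = 0.7210 / 1.4225 x 100 = 50.7%.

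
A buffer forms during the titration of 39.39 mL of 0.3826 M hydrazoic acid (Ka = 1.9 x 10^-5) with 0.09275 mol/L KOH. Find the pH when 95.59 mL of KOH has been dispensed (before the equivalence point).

4.88

Initial n(HN3) = 0.3826 x 0.03939 = 0.01507 mol.
n(KOH) added = 0.09275 x 0.09559 = 0.008866 mol, converting that many moles of HN3 to N3-.
Remaining n(HN3) = 0.006205 mol; n(N3-) = 0.008866 mol.
By Henderson-Hasselbalch, pH = pKa + log([A^-]/[HA]) = 4.72 + log(0.008866/0.006205) = 4.72 + (+0.16) = 4.88.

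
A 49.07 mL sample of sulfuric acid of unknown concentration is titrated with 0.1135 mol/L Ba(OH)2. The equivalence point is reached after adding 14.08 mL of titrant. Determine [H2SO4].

0.0326 M

n(Ba(OH)2) delivered = 0.1135 x 0.01408 = 0.001598 mol.
For a 1:1 reaction, n(H2SO4) = 0.001598 mol.
[H2SO4] = 0.001598 mol / 0.04907 L = 0.0326 M.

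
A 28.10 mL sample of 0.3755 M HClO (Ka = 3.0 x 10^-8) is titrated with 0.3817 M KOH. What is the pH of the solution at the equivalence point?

10.40

n(HClO) = 0.3755 x 0.02810 = 0.01055 mol; V(KOH) at equivalence = 0.01055/0.3817 = 0.02764 L.
At equivalence all the acid is converted to ClO-; total volume = 0.02810 + 0.02764 = 0.05574 L, so [ClO-] = 0.01055/0.05574 = 0.1893 M.
Kb = Kw/Ka = 1.0e-14 / 3.0 x 10^-8 = 3.33e-7.
[OH^-] = sqrt(Kb x [ClO-]) = sqrt(3.33e-7 x 0.1893) = 0.000251 M.
pOH = 3.60, so pH = 14.00 - 3.60 = 10.40.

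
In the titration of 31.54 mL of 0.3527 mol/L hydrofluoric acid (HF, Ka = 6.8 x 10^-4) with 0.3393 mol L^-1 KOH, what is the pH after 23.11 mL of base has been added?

Initial n(HF) = 0.3527 x 0.03154 = 0.01112 mol.
n(KOH) added = 0.3393 x 0.02311 = 0.007841 mol, converting that many moles of HF to F-.
Remaining n(HF) = 0.003283 mol; n(F-) = 0.007841 mol.
By Henderson-Hasselbalch, pH = pKa + log([A^-]/[HA]) = 3.17 + log(0.007841/0.003283) = 3.17 + (+0.38) = 3.55.

3.55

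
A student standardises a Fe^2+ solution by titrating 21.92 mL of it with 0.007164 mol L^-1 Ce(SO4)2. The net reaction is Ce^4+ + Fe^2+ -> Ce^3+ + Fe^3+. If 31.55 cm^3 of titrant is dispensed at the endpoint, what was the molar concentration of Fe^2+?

n(Ce(SO4)2) = 0.007164 x 0.03155 = 0.0002260 mol.
From the balanced equation, 1 mol Ce(SO4)2 reacts with 1 mol Fe^2+, so n(Fe^2+) = 0.0002260 x 1/1 = 0.0002260 mol.
[Fe^2+] = 0.0002260 / 0.02192 L = 0.0103 M.

0.0103 M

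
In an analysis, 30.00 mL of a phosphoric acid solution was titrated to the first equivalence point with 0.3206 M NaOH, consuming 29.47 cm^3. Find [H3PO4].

0.315 M

n(NaOH) = 0.3206 x 0.02947 = 0.009448 mol.
At the first equivalence point, 1 mol OH^- react per mol H3PO4, so n(H3PO4) = 0.009448 / 1 = 0.009448 mol.
[H3PO4] = 0.009448 / 0.03000 L = 0.315 M.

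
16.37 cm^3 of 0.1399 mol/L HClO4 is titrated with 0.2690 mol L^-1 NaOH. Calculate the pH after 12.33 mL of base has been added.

12.55

n(acid) = 0.1399 x 0.01637 = 0.002290 mol; n(NaOH) added = 0.2690 x 0.01233 = 0.003317 mol.
Base is in excess by 0.003317 - 0.002290 = 0.001027 mol in a total volume of 0.02870 L.
[OH^-] = 0.001027/0.02870 = 0.03577 M, so pOH = 1.45 and pH = 14.00 - 1.45 = 12.55.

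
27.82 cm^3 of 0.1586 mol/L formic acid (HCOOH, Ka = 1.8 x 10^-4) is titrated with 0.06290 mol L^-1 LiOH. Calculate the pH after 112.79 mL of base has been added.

n(acid) = 0.1586 x 0.02782 = 0.004412 mol; n(LiOH) added = 0.06290 x 0.1128 = 0.007094 mol.
Base is in excess by 0.007094 - 0.004412 = 0.002682 mol in a total volume of 0.1406 L.
[OH^-] = 0.002682/0.1406 = 0.01908 M, so pOH = 1.72 and pH = 14.00 - 1.72 = 12.28.

12.28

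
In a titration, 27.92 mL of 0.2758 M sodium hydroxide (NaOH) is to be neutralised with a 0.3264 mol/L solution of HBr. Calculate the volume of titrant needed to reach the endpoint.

23.6 mL

n(NaOH) = 0.2758 mol/L x 0.02792 L = 0.007700 mol.
At equivalence n(HBr) = n(NaOH) = 0.007700 mol.
V(HBr) = 0.007700 / 0.3264 = 0.02359 L = 23.6 mL.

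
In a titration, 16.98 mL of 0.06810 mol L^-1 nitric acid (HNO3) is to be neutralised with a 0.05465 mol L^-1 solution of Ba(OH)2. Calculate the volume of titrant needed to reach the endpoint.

n(HNO3) = 0.06810 mol/L x 0.01698 L = 0.001156 mol.
The neutralisation is 2 HNO3 : 1 Ba(OH)2, so n(Ba(OH)2) = 0.001156 x 1/2 = 0.0005782 mol.
V(Ba(OH)2) = 0.0005782 / 0.05465 = 0.01058 L = 10.6 mL.

10.6 mL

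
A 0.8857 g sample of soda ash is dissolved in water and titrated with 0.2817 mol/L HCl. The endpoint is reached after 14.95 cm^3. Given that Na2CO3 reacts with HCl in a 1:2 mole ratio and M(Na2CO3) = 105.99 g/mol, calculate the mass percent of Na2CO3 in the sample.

25.2%

n(HCl) = 0.2817 x 0.01495 = 0.004211 mol.
n(Na2CO3) = 0.004211 / 2 = 0.002106 mol.
mass of Na2CO3 = 0.002106 x 105.99 = 0.2232 g.
% purity = 0.2232 / 0.8857 x 100 = 25.2%.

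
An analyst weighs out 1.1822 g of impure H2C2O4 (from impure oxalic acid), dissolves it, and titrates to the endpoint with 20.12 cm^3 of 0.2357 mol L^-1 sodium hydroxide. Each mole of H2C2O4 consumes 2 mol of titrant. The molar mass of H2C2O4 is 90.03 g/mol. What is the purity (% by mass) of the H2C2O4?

n(NaOH) = 0.2357 x 0.02012 = 0.004742 mol.
n(H2C2O4) = 0.004742 / 2 = 0.002371 mol.
mass of H2C2O4 = 0.002371 x 90.03 = 0.2135 g.
% purity = 0.2135 / 1.1822 x 100 = 18.1%.

18.1%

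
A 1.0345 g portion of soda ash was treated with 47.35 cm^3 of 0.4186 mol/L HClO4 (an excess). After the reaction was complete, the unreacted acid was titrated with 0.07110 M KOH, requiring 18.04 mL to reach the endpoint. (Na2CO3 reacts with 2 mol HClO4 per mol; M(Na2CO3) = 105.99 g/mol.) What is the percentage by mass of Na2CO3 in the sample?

Total n(HClO4) added = 0.4186 x 0.04735 = 0.01982 mol.
n(KOH) used = 0.07110 x 0.01804 = 0.001283 mol, which equals the excess n(HClO4).
So n(HClO4) consumed by the sample = 0.01982 - 0.001283 = 0.01854 mol.
n(Na2CO3) = 0.01854 / 2 = 0.009269 mol.
mass Na2CO3 = 0.009269 x 105.99 = 0.9824 g, so %Na2CO3 = 0.9824/1.0345 x 100 = 95.0%.

95.0%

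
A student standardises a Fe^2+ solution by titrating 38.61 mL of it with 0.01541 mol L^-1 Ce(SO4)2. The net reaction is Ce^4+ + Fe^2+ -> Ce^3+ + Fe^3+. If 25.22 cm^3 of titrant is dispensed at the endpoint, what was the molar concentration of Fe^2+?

0.0101 M

n(Ce(SO4)2) = 0.01541 x 0.02522 = 0.0003886 mol.
From the balanced equation, 1 mol Ce(SO4)2 reacts with 1 mol Fe^2+, so n(Fe^2+) = 0.0003886 x 1/1 = 0.0003886 mol.
[Fe^2+] = 0.0003886 / 0.03861 L = 0.0101 M.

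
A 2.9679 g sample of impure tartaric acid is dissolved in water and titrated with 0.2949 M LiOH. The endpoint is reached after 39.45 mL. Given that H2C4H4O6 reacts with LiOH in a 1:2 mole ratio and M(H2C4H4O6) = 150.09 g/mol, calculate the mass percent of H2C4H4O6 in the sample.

29.4%

n(LiOH) = 0.2949 x 0.03945 = 0.01163 mol.
n(H2C4H4O6) = 0.01163 / 2 = 0.005817 mol.
mass of H2C4H4O6 = 0.005817 x 150.09 = 0.8731 g.
% purity = 0.8731 / 2.9679 x 100 = 29.4%.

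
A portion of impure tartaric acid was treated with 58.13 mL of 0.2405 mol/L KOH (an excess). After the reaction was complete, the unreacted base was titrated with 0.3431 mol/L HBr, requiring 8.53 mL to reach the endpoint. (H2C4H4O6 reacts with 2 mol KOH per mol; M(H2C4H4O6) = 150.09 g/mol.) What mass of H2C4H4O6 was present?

0.830 g

Total n(KOH) added = 0.2405 x 0.05813 = 0.01398 mol.
n(HBr) used = 0.3431 x 0.008530 = 0.002927 mol, which equals the excess n(KOH).
So n(KOH) consumed by the sample = 0.01398 - 0.002927 = 0.01105 mol.
n(H2C4H4O6) = 0.01105 / 2 = 0.005527 mol.
mass = 0.005527 mol x 150.09 g/mol = 0.830 g.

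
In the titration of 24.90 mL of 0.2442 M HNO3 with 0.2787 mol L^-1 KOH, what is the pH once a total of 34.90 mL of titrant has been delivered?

12.79

n(acid) = 0.2442 x 0.02490 = 0.006081 mol; n(KOH) added = 0.2787 x 0.03490 = 0.009727 mol.
Base is in excess by 0.009727 - 0.006081 = 0.003646 mol in a total volume of 0.05980 L.
[OH^-] = 0.003646/0.05980 = 0.06097 M, so pOH = 1.21 and pH = 14.00 - 1.21 = 12.79.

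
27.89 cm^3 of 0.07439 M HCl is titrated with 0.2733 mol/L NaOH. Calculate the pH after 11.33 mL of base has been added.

n(acid) = 0.07439 x 0.02789 = 0.002075 mol; n(NaOH) added = 0.2733 x 0.01133 = 0.003096 mol.
Base is in excess by 0.003096 - 0.002075 = 0.001022 mol in a total volume of 0.03922 L.
[OH^-] = 0.001022/0.03922 = 0.02605 M, so pOH = 1.58 and pH = 14.00 - 1.58 = 12.42.

12.42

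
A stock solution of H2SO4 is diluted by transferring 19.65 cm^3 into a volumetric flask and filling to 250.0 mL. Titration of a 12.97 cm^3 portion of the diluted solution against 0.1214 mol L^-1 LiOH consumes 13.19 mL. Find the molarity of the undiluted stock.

n(LiOH) = 0.1214 x 0.01319 = 0.001601 mol.
n(H2SO4) in the aliquot = 0.001601 x 1/2 = 0.0008006 mol.
[diluted H2SO4] = 0.0008006 / 0.01297 = 0.06173 M.
Dilution factor = 250.0/19.65 = 12.72, so [stock] = 0.06173 x 12.72 = 0.785 M.

0.785 M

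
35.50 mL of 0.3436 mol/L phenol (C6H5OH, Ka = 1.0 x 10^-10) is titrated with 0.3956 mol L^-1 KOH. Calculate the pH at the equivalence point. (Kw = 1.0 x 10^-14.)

n(C6H5OH) = 0.3436 x 0.03550 = 0.01220 mol; V(KOH) at equivalence = 0.01220/0.3956 = 0.03083 L.
At equivalence all the acid is converted to C6H5O-; total volume = 0.03550 + 0.03083 = 0.06633 L, so [C6H5O-] = 0.01220/0.06633 = 0.1839 M.
Kb = Kw/Ka = 1.0e-14 / 1.0 x 10^-10 = 0.000100.
[OH^-] = sqrt(Kb x [C6H5O-]) = sqrt(0.000100 x 0.1839) = 0.00429 M.
pOH = 2.37, so pH = 14.00 - 2.37 = 11.63.

11.63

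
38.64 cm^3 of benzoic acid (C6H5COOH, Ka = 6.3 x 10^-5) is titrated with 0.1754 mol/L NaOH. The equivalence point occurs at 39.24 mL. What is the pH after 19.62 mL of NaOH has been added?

19.62 mL is exactly half the equivalence volume (39.24/2), i.e. the half-equivalence point.
There, n(HA) = n(A^-), so pH = pKa = -log(6.3 x 10^-5) = 4.20.

4.20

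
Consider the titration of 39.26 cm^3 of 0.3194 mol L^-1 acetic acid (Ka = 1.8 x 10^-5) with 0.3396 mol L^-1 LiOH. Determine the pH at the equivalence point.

8.98

n(CH3COOH) = 0.3194 x 0.03926 = 0.01254 mol; V(LiOH) at equivalence = 0.01254/0.3396 = 0.03692 L.
At equivalence all the acid is converted to CH3COO-; total volume = 0.03926 + 0.03692 = 0.07618 L, so [CH3COO-] = 0.01254/0.07618 = 0.1646 M.
Kb = Kw/Ka = 1.0e-14 / 1.8 x 10^-5 = 5.56e-10.
[OH^-] = sqrt(Kb x [CH3COO-]) = sqrt(5.56e-10 x 0.1646) = 9.56e-6 M.
pOH = 5.02, so pH = 14.00 - 5.02 = 8.98.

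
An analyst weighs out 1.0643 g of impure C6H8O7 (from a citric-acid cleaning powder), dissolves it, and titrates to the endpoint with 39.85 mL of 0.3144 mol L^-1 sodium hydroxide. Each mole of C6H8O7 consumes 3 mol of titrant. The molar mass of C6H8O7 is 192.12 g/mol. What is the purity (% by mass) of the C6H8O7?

n(NaOH) = 0.3144 x 0.03985 = 0.01253 mol.
n(C6H8O7) = 0.01253 / 3 = 0.004176 mol.
mass of C6H8O7 = 0.004176 x 192.12 = 0.8023 g.
% purity = 0.8023 / 1.0643 x 100 = 75.4%.

75.4%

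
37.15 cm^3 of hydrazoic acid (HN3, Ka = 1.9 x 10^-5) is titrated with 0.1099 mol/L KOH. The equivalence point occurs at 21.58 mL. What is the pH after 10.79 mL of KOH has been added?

4.72

10.79 mL is exactly half the equivalence volume (21.58/2), i.e. the half-equivalence point.
There, n(HA) = n(A^-), so pH = pKa = -log(1.9 x 10^-5) = 4.72.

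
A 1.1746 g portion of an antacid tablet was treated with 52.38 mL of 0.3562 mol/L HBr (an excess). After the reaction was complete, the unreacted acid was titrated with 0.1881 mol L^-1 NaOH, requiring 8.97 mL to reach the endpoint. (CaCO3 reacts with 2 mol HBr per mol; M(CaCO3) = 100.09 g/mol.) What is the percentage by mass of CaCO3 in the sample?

72.3%

Total n(HBr) added = 0.3562 x 0.05238 = 0.01866 mol.
n(NaOH) used = 0.1881 x 0.008970 = 0.001687 mol, which equals the excess n(HBr).
So n(HBr) consumed by the sample = 0.01866 - 0.001687 = 0.01697 mol.
n(CaCO3) = 0.01697 / 2 = 0.008485 mol.
mass CaCO3 = 0.008485 x 100.09 = 0.8493 g, so %CaCO3 = 0.8493/1.1746 x 100 = 72.3%.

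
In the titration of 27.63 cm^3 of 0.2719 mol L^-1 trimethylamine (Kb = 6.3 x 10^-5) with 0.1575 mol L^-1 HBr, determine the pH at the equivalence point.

n((CH3)3N) = 0.2719 x 0.02763 = 0.007513 mol; V(HBr) at equivalence = 0.007513/0.1575 = 0.04770 L.
At equivalence the base is fully converted to (CH3)3NH+; total volume = 0.07533 L, so [(CH3)3NH+] = 0.007513/0.07533 = 0.09973 M.
Ka((CH3)3NH+) = Kw/Kb = 1.0e-14 / 6.3 x 10^-5 = 1.59e-10.
[H^+] = sqrt(Ka x [(CH3)3NH+]) = sqrt(1.59e-10 x 0.09973) = 3.98e-6 M.
pH = -log(3.98e-6) = 5.40.

5.40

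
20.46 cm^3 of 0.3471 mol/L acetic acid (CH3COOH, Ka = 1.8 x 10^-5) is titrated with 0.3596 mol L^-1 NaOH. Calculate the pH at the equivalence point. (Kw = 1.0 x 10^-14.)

n(CH3COOH) = 0.3471 x 0.02046 = 0.007102 mol; V(NaOH) at equivalence = 0.007102/0.3596 = 0.01975 L.
At equivalence all the acid is converted to CH3COO-; total volume = 0.02046 + 0.01975 = 0.04021 L, so [CH3COO-] = 0.007102/0.04021 = 0.1766 M.
Kb = Kw/Ka = 1.0e-14 / 1.8 x 10^-5 = 5.56e-10.
[OH^-] = sqrt(Kb x [CH3COO-]) = sqrt(5.56e-10 x 0.1766) = 9.91e-6 M.
pOH = 5.00, so pH = 14.00 - 5.00 = 9.00.

9.00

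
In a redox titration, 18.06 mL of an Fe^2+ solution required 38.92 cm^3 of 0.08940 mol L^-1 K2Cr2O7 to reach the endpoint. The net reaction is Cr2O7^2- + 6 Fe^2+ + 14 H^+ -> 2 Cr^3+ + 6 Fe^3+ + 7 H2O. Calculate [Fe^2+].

1.16 M

n(K2Cr2O7) = 0.08940 x 0.03892 = 0.003479 mol.
From the balanced equation, 1 mol K2Cr2O7 reacts with 6 mol Fe^2+, so n(Fe^2+) = 0.003479 x 6/1 = 0.02088 mol.
[Fe^2+] = 0.02088 / 0.01806 L = 1.16 M.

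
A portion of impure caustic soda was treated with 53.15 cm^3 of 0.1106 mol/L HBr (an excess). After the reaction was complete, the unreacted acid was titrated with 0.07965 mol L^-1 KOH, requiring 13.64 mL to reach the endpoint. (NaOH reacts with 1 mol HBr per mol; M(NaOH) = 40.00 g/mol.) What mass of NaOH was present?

Total n(HBr) added = 0.1106 x 0.05315 = 0.005878 mol.
n(KOH) used = 0.07965 x 0.01364 = 0.001086 mol, which equals the excess n(HBr).
So n(HBr) consumed by the sample = 0.005878 - 0.001086 = 0.004792 mol.
n(NaOH) = 0.004792 / 1 = 0.004792 mol.
mass = 0.004792 mol x 40.00 g/mol = 0.192 g.

0.192 g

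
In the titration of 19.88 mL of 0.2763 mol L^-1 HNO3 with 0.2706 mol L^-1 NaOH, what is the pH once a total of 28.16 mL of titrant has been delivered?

n(acid) = 0.2763 x 0.01988 = 0.005493 mol; n(NaOH) added = 0.2706 x 0.02816 = 0.007620 mol.
Base is in excess by 0.007620 - 0.005493 = 0.002127 mol in a total volume of 0.04804 L.
[OH^-] = 0.002127/0.04804 = 0.04428 M, so pOH = 1.35 and pH = 14.00 - 1.35 = 12.65.

12.65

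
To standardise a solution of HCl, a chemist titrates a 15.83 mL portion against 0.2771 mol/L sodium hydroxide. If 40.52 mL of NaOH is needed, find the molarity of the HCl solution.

n(NaOH) delivered = 0.2771 x 0.04052 = 0.01123 mol.
For a 1:1 reaction, n(HCl) = 0.01123 mol.
[HCl] = 0.01123 mol / 0.01583 L = 0.709 M.

0.709 M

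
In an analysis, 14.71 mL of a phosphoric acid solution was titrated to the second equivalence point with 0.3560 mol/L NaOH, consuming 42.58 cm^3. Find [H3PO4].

0.515 M

n(NaOH) = 0.3560 x 0.04258 = 0.01516 mol.
At the second equivalence point, 2 mol OH^- react per mol H3PO4, so n(H3PO4) = 0.01516 / 2 = 0.007579 mol.
[H3PO4] = 0.007579 / 0.01471 L = 0.515 M.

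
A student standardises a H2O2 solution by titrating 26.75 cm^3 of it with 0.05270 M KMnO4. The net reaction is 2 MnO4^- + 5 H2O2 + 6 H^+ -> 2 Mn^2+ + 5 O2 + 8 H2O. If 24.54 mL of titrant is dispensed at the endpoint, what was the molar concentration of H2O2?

0.121 M

n(KMnO4) = 0.05270 x 0.02454 = 0.001293 mol.
From the balanced equation, 2 mol KMnO4 reacts with 5 mol H2O2, so n(H2O2) = 0.001293 x 5/2 = 0.003233 mol.
[H2O2] = 0.003233 / 0.02675 L = 0.121 M.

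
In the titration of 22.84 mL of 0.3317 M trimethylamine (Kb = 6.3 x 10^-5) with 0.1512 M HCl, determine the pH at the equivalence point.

n((CH3)3N) = 0.3317 x 0.02284 = 0.007576 mol; V(HCl) at equivalence = 0.007576/0.1512 = 0.05011 L.
At equivalence the base is fully converted to (CH3)3NH+; total volume = 0.07295 L, so [(CH3)3NH+] = 0.007576/0.07295 = 0.1039 M.
Ka((CH3)3NH+) = Kw/Kb = 1.0e-14 / 6.3 x 10^-5 = 1.59e-10.
[H^+] = sqrt(Ka x [(CH3)3NH+]) = sqrt(1.59e-10 x 0.1039) = 4.06e-6 M.
pH = -log(4.06e-6) = 5.39.

5.39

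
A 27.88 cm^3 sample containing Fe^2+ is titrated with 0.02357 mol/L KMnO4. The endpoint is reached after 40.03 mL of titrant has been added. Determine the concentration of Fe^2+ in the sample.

n(KMnO4) = 0.02357 x 0.04003 = 0.0009435 mol.
From the balanced equation, 1 mol KMnO4 reacts with 5 mol Fe^2+, so n(Fe^2+) = 0.0009435 x 5/1 = 0.004718 mol.
[Fe^2+] = 0.004718 / 0.02788 L = 0.169 M.

0.169 M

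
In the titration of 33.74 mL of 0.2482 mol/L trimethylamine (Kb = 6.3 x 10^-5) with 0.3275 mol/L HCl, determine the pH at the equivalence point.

n((CH3)3N) = 0.2482 x 0.03374 = 0.008374 mol; V(HCl) at equivalence = 0.008374/0.3275 = 0.02557 L.
At equivalence the base is fully converted to (CH3)3NH+; total volume = 0.05931 L, so [(CH3)3NH+] = 0.008374/0.05931 = 0.1412 M.
Ka((CH3)3NH+) = Kw/Kb = 1.0e-14 / 6.3 x 10^-5 = 1.59e-10.
[H^+] = sqrt(Ka x [(CH3)3NH+]) = sqrt(1.59e-10 x 0.1412) = 4.73e-6 M.
pH = -log(4.73e-6) = 5.32.

5.32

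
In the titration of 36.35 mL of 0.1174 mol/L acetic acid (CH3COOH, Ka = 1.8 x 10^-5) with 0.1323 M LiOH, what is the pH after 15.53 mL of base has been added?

4.71

Initial n(CH3COOH) = 0.1174 x 0.03635 = 0.004267 mol.
n(LiOH) added = 0.1323 x 0.01553 = 0.002055 mol, converting that many moles of CH3COOH to CH3COO-.
Remaining n(CH3COOH) = 0.002213 mol; n(CH3COO-) = 0.002055 mol.
By Henderson-Hasselbalch, pH = pKa + log([A^-]/[HA]) = 4.74 + log(0.002055/0.002213) = 4.74 + (-0.03) = 4.71.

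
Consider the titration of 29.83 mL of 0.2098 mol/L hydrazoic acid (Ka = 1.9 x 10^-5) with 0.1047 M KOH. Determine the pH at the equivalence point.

8.78

n(HN3) = 0.2098 x 0.02983 = 0.006258 mol; V(KOH) at equivalence = 0.006258/0.1047 = 0.05977 L.
At equivalence all the acid is converted to N3-; total volume = 0.02983 + 0.05977 = 0.08960 L, so [N3-] = 0.006258/0.08960 = 0.06984 M.
Kb = Kw/Ka = 1.0e-14 / 1.9 x 10^-5 = 5.26e-10.
[OH^-] = sqrt(Kb x [N3-]) = sqrt(5.26e-10 x 0.06984) = 6.06e-6 M.
pOH = 5.22, so pH = 14.00 - 5.22 = 8.78.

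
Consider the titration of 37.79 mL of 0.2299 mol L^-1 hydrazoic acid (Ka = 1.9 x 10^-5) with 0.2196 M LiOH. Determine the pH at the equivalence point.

8.89

n(HN3) = 0.2299 x 0.03779 = 0.008688 mol; V(LiOH) at equivalence = 0.008688/0.2196 = 0.03956 L.
At equivalence all the acid is converted to N3-; total volume = 0.03779 + 0.03956 = 0.07735 L, so [N3-] = 0.008688/0.07735 = 0.1123 M.
Kb = Kw/Ka = 1.0e-14 / 1.9 x 10^-5 = 5.26e-10.
[OH^-] = sqrt(Kb x [N3-]) = sqrt(5.26e-10 x 0.1123) = 7.69e-6 M.
pOH = 5.11, so pH = 14.00 - 5.11 = 8.89.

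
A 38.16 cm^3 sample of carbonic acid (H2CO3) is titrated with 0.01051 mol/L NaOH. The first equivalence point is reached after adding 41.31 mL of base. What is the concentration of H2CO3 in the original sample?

0.0114 M

n(NaOH) = 0.01051 x 0.04131 = 0.0004342 mol.
At the first equivalence point, 1 mol OH^- react per mol H2CO3, so n(H2CO3) = 0.0004342 / 1 = 0.0004342 mol.
[H2CO3] = 0.0004342 / 0.03816 L = 0.0114 M.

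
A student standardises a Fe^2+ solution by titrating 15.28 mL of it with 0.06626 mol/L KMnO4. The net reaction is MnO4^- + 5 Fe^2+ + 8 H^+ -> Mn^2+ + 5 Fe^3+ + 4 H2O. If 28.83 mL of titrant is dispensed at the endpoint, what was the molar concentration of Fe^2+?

0.625 M

n(KMnO4) = 0.06626 x 0.02883 = 0.001910 mol.
From the balanced equation, 1 mol KMnO4 reacts with 5 mol Fe^2+, so n(Fe^2+) = 0.001910 x 5/1 = 0.009551 mol.
[Fe^2+] = 0.009551 / 0.01528 L = 0.625 M.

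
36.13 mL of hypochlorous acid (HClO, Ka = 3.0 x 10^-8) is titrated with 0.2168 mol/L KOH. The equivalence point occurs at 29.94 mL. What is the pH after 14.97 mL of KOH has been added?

14.97 mL is exactly half the equivalence volume (29.94/2), i.e. the half-equivalence point.
There, n(HA) = n(A^-), so pH = pKa = -log(3.0 x 10^-8) = 7.52.

7.52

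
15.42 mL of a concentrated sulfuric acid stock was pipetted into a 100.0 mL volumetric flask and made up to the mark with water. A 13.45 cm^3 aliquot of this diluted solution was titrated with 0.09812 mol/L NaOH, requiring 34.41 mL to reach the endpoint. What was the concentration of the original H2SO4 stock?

0.814 M

n(NaOH) = 0.09812 x 0.03441 = 0.003376 mol.
n(H2SO4) in the aliquot = 0.003376 x 1/2 = 0.001688 mol.
[diluted H2SO4] = 0.001688 / 0.01345 = 0.1255 M.
Dilution factor = 100.0/15.42 = 6.485, so [stock] = 0.1255 x 6.485 = 0.814 M.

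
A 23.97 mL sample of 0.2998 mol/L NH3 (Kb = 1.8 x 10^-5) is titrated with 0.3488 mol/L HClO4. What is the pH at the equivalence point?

n(NH3) = 0.2998 x 0.02397 = 0.007186 mol; V(HClO4) at equivalence = 0.007186/0.3488 = 0.02060 L.
At equivalence the base is fully converted to NH4+; total volume = 0.04457 L, so [NH4+] = 0.007186/0.04457 = 0.1612 M.
Ka(NH4+) = Kw/Kb = 1.0e-14 / 1.8 x 10^-5 = 5.56e-10.
[H^+] = sqrt(Ka x [NH4+]) = sqrt(5.56e-10 x 0.1612) = 9.46e-6 M.
pH = -log(9.46e-6) = 5.02.

5.02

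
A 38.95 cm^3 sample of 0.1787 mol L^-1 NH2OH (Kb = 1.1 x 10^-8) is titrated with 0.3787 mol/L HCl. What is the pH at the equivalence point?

n(NH2OH) = 0.1787 x 0.03895 = 0.006960 mol; V(HCl) at equivalence = 0.006960/0.3787 = 0.01838 L.
At equivalence the base is fully converted to NH3OH+; total volume = 0.05733 L, so [NH3OH+] = 0.006960/0.05733 = 0.1214 M.
Ka(NH3OH+) = Kw/Kb = 1.0e-14 / 1.1 x 10^-8 = 9.09e-7.
[H^+] = sqrt(Ka x [NH3OH+]) = sqrt(9.09e-7 x 0.1214) = 0.000332 M.
pH = -log(0.000332) = 3.48.

3.48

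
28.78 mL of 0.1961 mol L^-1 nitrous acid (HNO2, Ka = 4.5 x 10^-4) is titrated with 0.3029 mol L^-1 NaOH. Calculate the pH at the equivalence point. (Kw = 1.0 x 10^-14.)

8.21

n(HNO2) = 0.1961 x 0.02878 = 0.005644 mol; V(NaOH) at equivalence = 0.005644/0.3029 = 0.01863 L.
At equivalence all the acid is converted to NO2-; total volume = 0.02878 + 0.01863 = 0.04741 L, so [NO2-] = 0.005644/0.04741 = 0.1190 M.
Kb = Kw/Ka = 1.0e-14 / 4.5 x 10^-4 = 2.22e-11.
[OH^-] = sqrt(Kb x [NO2-]) = sqrt(2.22e-11 x 0.1190) = 1.63e-6 M.
pOH = 5.79, so pH = 14.00 - 5.79 = 8.21.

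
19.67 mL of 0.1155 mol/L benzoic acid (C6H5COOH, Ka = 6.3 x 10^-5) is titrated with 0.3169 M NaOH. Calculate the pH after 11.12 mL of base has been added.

12.61

n(acid) = 0.1155 x 0.01967 = 0.002272 mol; n(NaOH) added = 0.3169 x 0.01112 = 0.003524 mol.
Base is in excess by 0.003524 - 0.002272 = 0.001252 mol in a total volume of 0.03079 L.
[OH^-] = 0.001252/0.03079 = 0.04066 M, so pOH = 1.39 and pH = 14.00 - 1.39 = 12.61.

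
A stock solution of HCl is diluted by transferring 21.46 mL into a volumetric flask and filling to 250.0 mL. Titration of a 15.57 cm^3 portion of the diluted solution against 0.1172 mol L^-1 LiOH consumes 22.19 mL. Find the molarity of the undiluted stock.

n(LiOH) = 0.1172 x 0.02219 = 0.002601 mol.
n(HCl) in the aliquot = 0.002601 mol.
[diluted HCl] = 0.002601 / 0.01557 = 0.1670 M.
Dilution factor = 250.0/21.46 = 11.65, so [stock] = 0.1670 x 11.65 = 1.95 M.

1.95 M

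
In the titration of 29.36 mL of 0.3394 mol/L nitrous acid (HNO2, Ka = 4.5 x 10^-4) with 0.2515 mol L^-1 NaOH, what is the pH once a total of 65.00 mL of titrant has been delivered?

n(acid) = 0.3394 x 0.02936 = 0.009965 mol; n(NaOH) added = 0.2515 x 0.06500 = 0.01635 mol.
Base is in excess by 0.01635 - 0.009965 = 0.006383 mol in a total volume of 0.09436 L.
[OH^-] = 0.006383/0.09436 = 0.06764 M, so pOH = 1.17 and pH = 14.00 - 1.17 = 12.83.

12.83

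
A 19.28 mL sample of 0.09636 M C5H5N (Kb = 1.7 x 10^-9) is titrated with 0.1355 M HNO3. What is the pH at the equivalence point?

n(C5H5N) = 0.09636 x 0.01928 = 0.001858 mol; V(HNO3) at equivalence = 0.001858/0.1355 = 0.01371 L.
At equivalence the base is fully converted to C5H5NH+; total volume = 0.03299 L, so [C5H5NH+] = 0.001858/0.03299 = 0.05631 M.
Ka(C5H5NH+) = Kw/Kb = 1.0e-14 / 1.7 x 10^-9 = 5.88e-6.
[H^+] = sqrt(Ka x [C5H5NH+]) = sqrt(5.88e-6 x 0.05631) = 0.000576 M.
pH = -log(0.000576) = 3.24.

3.24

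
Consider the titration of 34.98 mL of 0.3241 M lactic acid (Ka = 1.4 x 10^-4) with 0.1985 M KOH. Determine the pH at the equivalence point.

n(HC3H5O3) = 0.3241 x 0.03498 = 0.01134 mol; V(KOH) at equivalence = 0.01134/0.1985 = 0.05711 L.
At equivalence all the acid is converted to C3H5O3-; total volume = 0.03498 + 0.05711 = 0.09209 L, so [C3H5O3-] = 0.01134/0.09209 = 0.1231 M.
Kb = Kw/Ka = 1.0e-14 / 1.4 x 10^-4 = 7.14e-11.
[OH^-] = sqrt(Kb x [C3H5O3-]) = sqrt(7.14e-11 x 0.1231) = 2.97e-6 M.
pOH = 5.53, so pH = 14.00 - 5.53 = 8.47.

8.47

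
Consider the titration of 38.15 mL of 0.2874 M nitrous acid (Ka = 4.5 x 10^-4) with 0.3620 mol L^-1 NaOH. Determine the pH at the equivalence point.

n(HNO2) = 0.2874 x 0.03815 = 0.01096 mol; V(NaOH) at equivalence = 0.01096/0.3620 = 0.03029 L.
At equivalence all the acid is converted to NO2-; total volume = 0.03815 + 0.03029 = 0.06844 L, so [NO2-] = 0.01096/0.06844 = 0.1602 M.
Kb = Kw/Ka = 1.0e-14 / 4.5 x 10^-4 = 2.22e-11.
[OH^-] = sqrt(Kb x [NO2-]) = sqrt(2.22e-11 x 0.1602) = 1.89e-6 M.
pOH = 5.72, so pH = 14.00 - 5.72 = 8.28.

8.28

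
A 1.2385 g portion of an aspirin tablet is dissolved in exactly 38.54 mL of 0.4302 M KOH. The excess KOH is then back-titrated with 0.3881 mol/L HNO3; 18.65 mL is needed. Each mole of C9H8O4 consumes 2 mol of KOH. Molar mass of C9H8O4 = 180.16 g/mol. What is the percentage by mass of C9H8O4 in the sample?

Total n(KOH) added = 0.4302 x 0.03854 = 0.01658 mol.
n(HNO3) used = 0.3881 x 0.01865 = 0.007238 mol, which equals the excess n(KOH).
So n(KOH) consumed by the sample = 0.01658 - 0.007238 = 0.009342 mol.
n(C9H8O4) = 0.009342 / 2 = 0.004671 mol.
mass C9H8O4 = 0.004671 x 180.16 = 0.8415 g, so %C9H8O4 = 0.8415/1.2385 x 100 = 67.9%.

67.9%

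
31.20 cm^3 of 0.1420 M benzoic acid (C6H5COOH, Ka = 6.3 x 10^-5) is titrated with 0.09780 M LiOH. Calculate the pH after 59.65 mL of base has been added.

12.19

n(acid) = 0.1420 x 0.03120 = 0.004430 mol; n(LiOH) added = 0.09780 x 0.05965 = 0.005834 mol.
Base is in excess by 0.005834 - 0.004430 = 0.001403 mol in a total volume of 0.09085 L.
[OH^-] = 0.001403/0.09085 = 0.01545 M, so pOH = 1.81 and pH = 14.00 - 1.81 = 12.19.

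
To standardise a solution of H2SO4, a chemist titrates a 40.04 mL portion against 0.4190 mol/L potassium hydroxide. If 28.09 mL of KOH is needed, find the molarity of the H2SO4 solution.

n(KOH) delivered = 0.4190 x 0.02809 = 0.01177 mol.
The reaction is 1 H2SO4 + 2 KOH, so n(H2SO4) = 0.01177 x 1/2 = 0.005885 mol.
[H2SO4] = 0.005885 mol / 0.04004 L = 0.147 M.

0.147 M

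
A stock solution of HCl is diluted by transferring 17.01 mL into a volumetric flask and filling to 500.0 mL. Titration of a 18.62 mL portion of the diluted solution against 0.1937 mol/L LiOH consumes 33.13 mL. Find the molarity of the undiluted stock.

n(LiOH) = 0.1937 x 0.03313 = 0.006417 mol.
n(HCl) in the aliquot = 0.006417 mol.
[diluted HCl] = 0.006417 / 0.01862 = 0.3446 M.
Dilution factor = 500.0/17.01 = 29.39, so [stock] = 0.3446 x 29.39 = 10.1 M.

10.1 M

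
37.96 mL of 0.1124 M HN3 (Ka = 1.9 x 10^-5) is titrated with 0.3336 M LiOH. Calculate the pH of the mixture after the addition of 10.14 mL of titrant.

5.30

Initial n(HN3) = 0.1124 x 0.03796 = 0.004267 mol.
n(LiOH) added = 0.3336 x 0.01014 = 0.003383 mol, converting that many moles of HN3 to N3-.
Remaining n(HN3) = 0.0008840 mol; n(N3-) = 0.003383 mol.
By Henderson-Hasselbalch, pH = pKa + log([A^-]/[HA]) = 4.72 + log(0.003383/0.0008840) = 4.72 + (+0.58) = 5.30.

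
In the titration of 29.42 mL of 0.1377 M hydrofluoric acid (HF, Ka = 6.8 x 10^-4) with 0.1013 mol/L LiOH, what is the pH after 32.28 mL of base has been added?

Initial n(HF) = 0.1377 x 0.02942 = 0.004051 mol.
n(LiOH) added = 0.1013 x 0.03228 = 0.003270 mol, converting that many moles of HF to F-.
Remaining n(HF) = 0.0007812 mol; n(F-) = 0.003270 mol.
By Henderson-Hasselbalch, pH = pKa + log([A^-]/[HA]) = 3.17 + log(0.003270/0.0007812) = 3.17 + (+0.62) = 3.79.

3.79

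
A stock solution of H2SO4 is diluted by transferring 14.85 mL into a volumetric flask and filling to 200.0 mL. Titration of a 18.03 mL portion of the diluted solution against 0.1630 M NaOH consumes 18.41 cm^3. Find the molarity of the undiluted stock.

1.12 M

n(NaOH) = 0.1630 x 0.01841 = 0.003001 mol.
n(H2SO4) in the aliquot = 0.003001 x 1/2 = 0.001500 mol.
[diluted H2SO4] = 0.001500 / 0.01803 = 0.08322 M.
Dilution factor = 200.0/14.85 = 13.47, so [stock] = 0.08322 x 13.47 = 1.12 M.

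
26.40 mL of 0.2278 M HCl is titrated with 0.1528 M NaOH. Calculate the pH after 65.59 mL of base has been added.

n(acid) = 0.2278 x 0.02640 = 0.006014 mol; n(NaOH) added = 0.1528 x 0.06559 = 0.01002 mol.
Base is in excess by 0.01002 - 0.006014 = 0.004008 mol in a total volume of 0.09199 L.
[OH^-] = 0.004008/0.09199 = 0.04357 M, so pOH = 1.36 and pH = 14.00 - 1.36 = 12.64.

12.64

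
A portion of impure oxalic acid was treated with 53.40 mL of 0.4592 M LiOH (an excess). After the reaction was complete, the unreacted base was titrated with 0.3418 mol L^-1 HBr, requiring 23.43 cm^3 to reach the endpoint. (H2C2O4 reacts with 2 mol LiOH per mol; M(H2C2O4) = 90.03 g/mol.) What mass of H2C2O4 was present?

0.743 g

Total n(LiOH) added = 0.4592 x 0.05340 = 0.02452 mol.
n(HBr) used = 0.3418 x 0.02343 = 0.008008 mol, which equals the excess n(LiOH).
So n(LiOH) consumed by the sample = 0.02452 - 0.008008 = 0.01651 mol.
n(H2C2O4) = 0.01651 / 2 = 0.008256 mol.
mass = 0.008256 mol x 90.03 g/mol = 0.743 g.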